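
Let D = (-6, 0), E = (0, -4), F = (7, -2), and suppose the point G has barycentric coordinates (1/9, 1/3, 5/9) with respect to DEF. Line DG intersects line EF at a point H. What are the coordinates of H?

Line DG meets EF where the D-coordinate vanishes; zeroing G's D-weight and renormalizing leaves E, F-weights 1/3 : 5/9 → (3/8, 5/8).
So H = (3/8)·E + (5/8)·F = (35/8, -11/4).

(35/8, -11/4)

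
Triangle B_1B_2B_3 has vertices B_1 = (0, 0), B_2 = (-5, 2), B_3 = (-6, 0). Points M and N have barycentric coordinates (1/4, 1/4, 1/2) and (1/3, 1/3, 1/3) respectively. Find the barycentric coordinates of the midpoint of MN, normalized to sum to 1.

(7/24, 7/24, 5/12)

Since both coordinate triples sum to 1, the midpoint's barycentrics are the componentwise average.
(1/4+1/3)/2 = 7/24; similarly 7/24 and 5/12.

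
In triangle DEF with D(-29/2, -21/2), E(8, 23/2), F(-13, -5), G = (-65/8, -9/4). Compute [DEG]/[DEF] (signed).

1/2

[DEF] = ½·((-29/2)·(23/2−(-5)) + 8·(-5−(-21/2)) + (-13)·(-21/2−(23/2))) = ½·(-957/4 + 44 + 286) = 363/8.
[DEG] = ½·((-29/2)·(23/2−(-9/4)) + 8·(-9/4−(-21/2)) + (-65/8)·(-21/2−(23/2))) = ½·(-1595/8 + 66 + 715/4) = 363/16, so the ratio is (363/16)/(363/8) = 1/2.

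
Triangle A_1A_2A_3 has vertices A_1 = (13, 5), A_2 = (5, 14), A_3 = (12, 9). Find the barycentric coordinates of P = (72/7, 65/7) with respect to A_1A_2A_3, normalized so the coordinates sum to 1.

(2/7, 2/7, 3/7)

Signed area of the reference triangle: [A_1A_2A_3] = ½·(13·(14−9) + 5·(9−5) + 12·(5−14)) = ½·(65 + 20 − 108) = -23/2.
[PA_2A_3] = ½·((72/7)·(14−9) + 5·(9−(65/7)) + 12·(65/7−14)) = ½·(360/7 − 10/7 − 396/7) = -23/7, so the A_1-coordinate is (-23/7)/(-23/2) = 2/7.
[A_1PA_3] = ½·(13·(65/7−9) + (72/7)·(9−5) + 12·(5−(65/7))) = ½·(26/7 + 288/7 − 360/7) = -23/7, so the A_2-coordinate is 2/7.
[A_1A_2P] = ½·(13·(14−(65/7)) + 5·(65/7−5) + (72/7)·(5−14)) = ½·(429/7 + 150/7 − 648/7) = -69/14, so the A_3-coordinate is 3/7.
Check: 2/7 + 2/7 + 3/7 = 1.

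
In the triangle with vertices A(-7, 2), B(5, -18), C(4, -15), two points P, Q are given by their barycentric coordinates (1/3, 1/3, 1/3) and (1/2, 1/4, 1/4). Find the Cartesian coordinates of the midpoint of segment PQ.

Barycentric coordinates of the midpoint are the average: (5/12, 7/24, 7/24).
Converting: (5/12)·A + (7/24)·B + (7/24)·C = (-7/24, -211/24).

(-7/24, -211/24)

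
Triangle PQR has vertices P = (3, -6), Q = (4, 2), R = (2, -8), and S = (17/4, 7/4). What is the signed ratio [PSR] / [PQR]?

[PQR] = ½·(3·(2−(-8)) + 4·(-8−(-6)) + 2·(-6−2)) = ½·(30 − 8 − 16) = 3.
[PSR] = ½·(3·(7/4−(-8)) + (17/4)·(-8−(-6)) + 2·(-6−(7/4))) = ½·(117/4 − 17/2 − 31/2) = 21/8, so the ratio is (21/8)/3 = 7/8.

7/8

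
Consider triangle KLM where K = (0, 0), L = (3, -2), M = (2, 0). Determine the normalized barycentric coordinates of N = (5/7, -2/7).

Signed area of the reference triangle: [KLM] = ½·(0·(-2−0) + 3·(0−0) + 2·(0−(-2))) = ½·(0 + 0 + 4) = 2.
[NLM] = ½·((5/7)·(-2−0) + 3·(0−(-2/7)) + 2·(-2/7−(-2))) = ½·(-10/7 + 6/7 + 24/7) = 10/7, so the K-coordinate is (10/7)/2 = 5/7.
[KNM] = ½·(0·(-2/7−0) + (5/7)·(0−0) + 2·(0−(-2/7))) = ½·(0 + 0 + 4/7) = 2/7, so the L-coordinate is 1/7.
[KLN] = ½·(0·(-2−(-2/7)) + 3·(-2/7−0) + (5/7)·(0−(-2))) = ½·(0 − 6/7 + 10/7) = 2/7, so the M-coordinate is 1/7.

(5/7, 1/7, 1/7)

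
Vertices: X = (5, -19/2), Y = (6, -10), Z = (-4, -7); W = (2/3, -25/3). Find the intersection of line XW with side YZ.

Barycentric coordinates of W with respect to XYZ: (1/3, 1/6, 1/2).
On side YZ the X-coordinate is zero; dropping W's X-weight 1/3 and renormalizing the remaining 1/6 : 1/2 gives weights 1/4, 3/4 on Y, Z.
V = (1/4)·(6, -10) + (3/4)·(-4, -7) = (-3/2, -31/4).

(-3/2, -31/4)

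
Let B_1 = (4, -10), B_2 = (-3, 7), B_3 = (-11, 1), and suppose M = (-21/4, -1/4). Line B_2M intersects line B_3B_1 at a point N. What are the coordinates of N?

Barycentric coordinates of M with respect to B_1B_2B_3: (1/4, 1/4, 1/2).
On side B_3B_1 the B_2-coordinate is zero; dropping M's B_2-weight 1/4 and renormalizing the remaining 1/2 : 1/4 gives weights 2/3, 1/3 on B_3, B_1.
N = (2/3)·(-11, 1) + (1/3)·(4, -10) = (-6, -8/3).

(-6, -8/3)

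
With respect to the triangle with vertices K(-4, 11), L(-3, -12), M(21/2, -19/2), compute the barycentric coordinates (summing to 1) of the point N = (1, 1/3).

(1/2, 1/6, 1/3)

Signed area of the reference triangle: [KLM] = ½·((-4)·(-12−(-19/2)) + (-3)·(-19/2−11) + (21/2)·(11−(-12))) = ½·(10 + 123/2 + 483/2) = 313/2.
[NLM] = ½·(1·(-12−(-19/2)) + (-3)·(-19/2−(1/3)) + (21/2)·(1/3−(-12))) = ½·(-5/2 + 59/2 + 259/2) = 313/4, so the K-coordinate is (313/4)/(313/2) = 1/2.
[KNM] = ½·((-4)·(1/3−(-19/2)) + 1·(-19/2−11) + (21/2)·(11−(1/3))) = ½·(-118/3 − 41/2 + 112) = 313/12, so the L-coordinate is 1/6.
[KLN] = ½·((-4)·(-12−(1/3)) + (-3)·(1/3−11) + 1·(11−(-12))) = ½·(148/3 + 32 + 23) = 313/6, so the M-coordinate is 1/3.
Check: 1/2 + 1/6 + 1/3 = 1.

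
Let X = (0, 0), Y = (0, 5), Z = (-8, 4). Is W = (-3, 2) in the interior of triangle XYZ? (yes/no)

Barycentric coordinates of W: (21/40, 1/10, 3/8).
The three coordinates are positive, positive, positive; a point is interior exactly when all three are positive.

yes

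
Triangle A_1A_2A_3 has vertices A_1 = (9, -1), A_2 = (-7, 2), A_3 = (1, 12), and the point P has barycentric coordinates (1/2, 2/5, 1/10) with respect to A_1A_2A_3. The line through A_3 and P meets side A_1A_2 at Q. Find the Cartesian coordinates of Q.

(17/9, 1/3)

Line A_3P meets A_1A_2 where the A_3-coordinate vanishes; zeroing P's A_3-weight and renormalizing leaves A_1, A_2-weights 1/2 : 2/5 → (5/9, 4/9).
So Q = (5/9)·A_1 + (4/9)·A_2 = (17/9, 1/3).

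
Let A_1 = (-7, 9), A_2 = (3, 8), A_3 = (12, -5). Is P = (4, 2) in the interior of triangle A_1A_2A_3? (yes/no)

yes

Barycentric coordinates of P: (41/121, 21/121, 59/121).
The three coordinates are positive, positive, positive; a point is interior exactly when all three are positive.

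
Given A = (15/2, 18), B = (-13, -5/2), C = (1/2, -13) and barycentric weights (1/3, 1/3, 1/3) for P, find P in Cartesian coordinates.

P = (1/3)·A + (1/3)·B + (1/3)·C.
x-coordinate: (1/3)·(15/2) + (1/3)·(-13) + (1/3)·(1/2) = -5/3.
y-coordinate: (1/3)·18 + (1/3)·(-5/2) + (1/3)·(-13) = 5/6.

(-5/3, 5/6)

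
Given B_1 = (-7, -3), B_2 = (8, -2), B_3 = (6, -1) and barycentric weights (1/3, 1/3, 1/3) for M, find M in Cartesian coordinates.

M = (1/3)·B_1 + (1/3)·B_2 + (1/3)·B_3.
x-coordinate: (1/3)·(-7) + (1/3)·8 + (1/3)·6 = 7/3.
y-coordinate: (1/3)·(-3) + (1/3)·(-2) + (1/3)·(-1) = -2.

(7/3, -2)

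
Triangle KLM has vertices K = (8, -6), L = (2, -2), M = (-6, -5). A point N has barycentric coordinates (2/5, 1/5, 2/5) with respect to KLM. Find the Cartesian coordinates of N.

(6/5, -24/5)

N = (2/5)·K + (1/5)·L + (2/5)·M.
x-coordinate: (2/5)·8 + (1/5)·2 + (2/5)·(-6) = 6/5.
y-coordinate: (2/5)·(-6) + (1/5)·(-2) + (2/5)·(-5) = -24/5.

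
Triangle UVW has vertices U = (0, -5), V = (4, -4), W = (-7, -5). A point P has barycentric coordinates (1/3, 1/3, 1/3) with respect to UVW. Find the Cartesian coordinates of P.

P = (1/3)·U + (1/3)·V + (1/3)·W.
x-coordinate: (1/3)·0 + (1/3)·4 + (1/3)·(-7) = -1.
y-coordinate: (1/3)·(-5) + (1/3)·(-4) + (1/3)·(-5) = -14/3.

(-1, -14/3)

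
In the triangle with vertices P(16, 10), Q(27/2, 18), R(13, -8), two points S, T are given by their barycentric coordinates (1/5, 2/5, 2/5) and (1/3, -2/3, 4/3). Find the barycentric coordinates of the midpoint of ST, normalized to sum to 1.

(4/15, -2/15, 13/15)

Since both coordinate triples sum to 1, the midpoint's barycentrics are the componentwise average.
(1/5+1/3)/2 = 4/15; similarly -2/15 and 13/15.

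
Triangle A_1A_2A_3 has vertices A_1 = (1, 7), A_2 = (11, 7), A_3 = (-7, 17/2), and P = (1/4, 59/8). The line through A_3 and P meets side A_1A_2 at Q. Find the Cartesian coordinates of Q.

(8/3, 7)

Barycentric coordinates of P with respect to A_1A_2A_3: (5/8, 1/8, 1/4).
On side A_1A_2 the A_3-coordinate is zero; dropping P's A_3-weight 1/4 and renormalizing the remaining 5/8 : 1/8 gives weights 5/6, 1/6 on A_1, A_2.
Q = (5/6)·(1, 7) + (1/6)·(11, 7) = (8/3, 7).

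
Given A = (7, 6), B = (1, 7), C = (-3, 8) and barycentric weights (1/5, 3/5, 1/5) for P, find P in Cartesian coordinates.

(7/5, 7)

P = (1/5)·A + (3/5)·B + (1/5)·C.
x-coordinate: (1/5)·7 + (3/5)·1 + (1/5)·(-3) = 7/5.
y-coordinate: (1/5)·6 + (3/5)·7 + (1/5)·8 = 7.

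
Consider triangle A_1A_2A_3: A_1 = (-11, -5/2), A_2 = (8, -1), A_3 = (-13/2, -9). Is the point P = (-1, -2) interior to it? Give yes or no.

Barycentric coordinates of P: (230/521, 269/521, 22/521).
The three coordinates are positive, positive, positive; a point is interior exactly when all three are positive.

yes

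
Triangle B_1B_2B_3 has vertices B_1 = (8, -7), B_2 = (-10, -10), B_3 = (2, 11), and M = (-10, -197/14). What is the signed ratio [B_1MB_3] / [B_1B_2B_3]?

15/14

[B_1B_2B_3] = ½·(8·(-10−11) + (-10)·(11−(-7)) + 2·(-7−(-10))) = ½·(-168 − 180 + 6) = -171.
[B_1MB_3] = ½·(8·(-197/14−11) + (-10)·(11−(-7)) + 2·(-7−(-197/14))) = ½·(-1404/7 − 180 + 99/7) = -2565/14, so the ratio is (-2565/14)/(-171) = 15/14.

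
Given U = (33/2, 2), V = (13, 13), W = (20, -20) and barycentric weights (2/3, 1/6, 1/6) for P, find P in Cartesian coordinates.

(33/2, 1/6)

P = (2/3)·U + (1/6)·V + (1/6)·W.
x-coordinate: (2/3)·(33/2) + (1/6)·13 + (1/6)·20 = 33/2.
y-coordinate: (2/3)·2 + (1/6)·13 + (1/6)·(-20) = 1/6.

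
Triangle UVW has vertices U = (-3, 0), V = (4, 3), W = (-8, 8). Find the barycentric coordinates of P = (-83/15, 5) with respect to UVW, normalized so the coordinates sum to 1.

Signed area of the reference triangle: [UVW] = ½·((-3)·(3−8) + 4·(8−0) + (-8)·(0−3)) = ½·(15 + 32 + 24) = 71/2.
[PVW] = ½·((-83/15)·(3−8) + 4·(8−5) + (-8)·(5−3)) = ½·(83/3 + 12 − 16) = 71/6, so the U-coordinate is (71/6)/(71/2) = 1/3.
[UPW] = ½·((-3)·(5−8) + (-83/15)·(8−0) + (-8)·(0−5)) = ½·(9 − 664/15 + 40) = 71/30, so the V-coordinate is 1/15.
[UVP] = ½·((-3)·(3−5) + 4·(5−0) + (-83/15)·(0−3)) = ½·(6 + 20 + 83/5) = 213/10, so the W-coordinate is 3/5.

(1/3, 1/15, 3/5)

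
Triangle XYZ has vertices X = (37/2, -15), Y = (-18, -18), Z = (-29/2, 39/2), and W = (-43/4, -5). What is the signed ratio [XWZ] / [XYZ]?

[XYZ] = ½·((37/2)·(-18−(39/2)) + (-18)·(39/2−(-15)) + (-29/2)·(-15−(-18))) = ½·(-2775/4 − 621 − 87/2) = -5433/8.
[XWZ] = ½·((37/2)·(-5−(39/2)) + (-43/4)·(39/2−(-15)) + (-29/2)·(-15−(-5))) = ½·(-1813/4 − 2967/8 + 145) = -5433/16, so the ratio is (-5433/16)/(-5433/8) = 1/2.

1/2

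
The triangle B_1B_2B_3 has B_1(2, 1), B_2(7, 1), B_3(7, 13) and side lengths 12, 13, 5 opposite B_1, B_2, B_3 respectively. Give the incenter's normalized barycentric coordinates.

(2/5, 13/30, 1/6)

The incenter has barycentric coordinates proportional to the opposite side lengths: (12 : 13 : 5).
Normalizing by 12+13+5 = 30 gives (2/5, 13/30, 1/6).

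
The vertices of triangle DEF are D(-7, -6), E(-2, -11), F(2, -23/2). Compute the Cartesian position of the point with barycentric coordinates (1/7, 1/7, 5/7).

G = (1/7)·D + (1/7)·E + (5/7)·F.
x-coordinate: (1/7)·(-7) + (1/7)·(-2) + (5/7)·2 = 1/7.
y-coordinate: (1/7)·(-6) + (1/7)·(-11) + (5/7)·(-23/2) = -149/14.

(1/7, -149/14)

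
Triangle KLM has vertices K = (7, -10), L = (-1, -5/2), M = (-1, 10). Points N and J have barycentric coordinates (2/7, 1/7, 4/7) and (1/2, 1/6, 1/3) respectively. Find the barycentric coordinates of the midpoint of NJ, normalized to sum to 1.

(11/28, 13/84, 19/42)

Since both coordinate triples sum to 1, the midpoint's barycentrics are the componentwise average.
(2/7+1/2)/2 = 11/28; similarly 13/84 and 19/42.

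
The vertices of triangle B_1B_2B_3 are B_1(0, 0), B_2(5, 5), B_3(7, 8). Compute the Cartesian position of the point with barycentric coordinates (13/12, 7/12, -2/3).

M = (13/12)·B_1 + (7/12)·B_2 + (-2/3)·B_3.
x-coordinate: (13/12)·0 + (7/12)·5 + (-2/3)·7 = -7/4.
y-coordinate: (13/12)·0 + (7/12)·5 + (-2/3)·8 = -29/12.

(-7/4, -29/12)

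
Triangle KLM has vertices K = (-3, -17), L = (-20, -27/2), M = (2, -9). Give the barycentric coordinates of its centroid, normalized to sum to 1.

The centroid is the average of the vertices, so each weight is 1/3.

(1/3, 1/3, 1/3)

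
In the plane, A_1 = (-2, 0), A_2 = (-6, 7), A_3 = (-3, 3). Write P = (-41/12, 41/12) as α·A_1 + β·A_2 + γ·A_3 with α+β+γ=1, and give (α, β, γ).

(1/12, 1/6, 3/4)

Signed area of the reference triangle: [A_1A_2A_3] = ½·((-2)·(7−3) + (-6)·(3−0) + (-3)·(0−7)) = ½·(-8 − 18 + 21) = -5/2.
[PA_2A_3] = ½·((-41/12)·(7−3) + (-6)·(3−(41/12)) + (-3)·(41/12−7)) = ½·(-41/3 + 5/2 + 43/4) = -5/24, so the A_1-coordinate is (-5/24)/(-5/2) = 1/12.
[A_1PA_3] = ½·((-2)·(41/12−3) + (-41/12)·(3−0) + (-3)·(0−(41/12))) = ½·(-5/6 − 41/4 + 41/4) = -5/12, so the A_2-coordinate is 1/6.
[A_1A_2P] = ½·((-2)·(7−(41/12)) + (-6)·(41/12−0) + (-41/12)·(0−7)) = ½·(-43/6 − 41/2 + 287/12) = -15/8, so the A_3-coordinate is 3/4.
Check: 1/12 + 1/6 + 3/4 = 1.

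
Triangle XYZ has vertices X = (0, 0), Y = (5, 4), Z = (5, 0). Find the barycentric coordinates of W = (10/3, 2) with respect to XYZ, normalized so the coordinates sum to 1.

Signed area of the reference triangle: [XYZ] = ½·(0·(4−0) + 5·(0−0) + 5·(0−4)) = ½·(0 + 0 − 20) = -10.
[WYZ] = ½·((10/3)·(4−0) + 5·(0−2) + 5·(2−4)) = ½·(40/3 − 10 − 10) = -10/3, so the X-coordinate is (-10/3)/(-10) = 1/3.
[XWZ] = ½·(0·(2−0) + (10/3)·(0−0) + 5·(0−2)) = ½·(0 + 0 − 10) = -5, so the Y-coordinate is 1/2.
[XYW] = ½·(0·(4−2) + 5·(2−0) + (10/3)·(0−4)) = ½·(0 + 10 − 40/3) = -5/3, so the Z-coordinate is 1/6.
Check: 1/3 + 1/2 + 1/6 = 1.

(1/3, 1/2, 1/6)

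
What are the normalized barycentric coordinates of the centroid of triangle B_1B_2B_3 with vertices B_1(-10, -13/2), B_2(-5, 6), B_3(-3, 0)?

(1/3, 1/3, 1/3)

The centroid is the average of the vertices, so each weight is 1/3.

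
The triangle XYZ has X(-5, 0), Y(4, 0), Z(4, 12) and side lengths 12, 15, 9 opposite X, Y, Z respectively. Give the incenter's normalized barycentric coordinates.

The incenter has barycentric coordinates proportional to the opposite side lengths: (12 : 15 : 9).
Normalizing by 12+15+9 = 36 gives (1/3, 5/12, 1/4).

(1/3, 5/12, 1/4)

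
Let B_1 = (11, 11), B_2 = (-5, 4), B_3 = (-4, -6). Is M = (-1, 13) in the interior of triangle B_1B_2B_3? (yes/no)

Barycentric coordinates of M: (49/167, 234/167, -116/167).
The three coordinates are positive, positive, negative; a point is interior exactly when all three are positive.

no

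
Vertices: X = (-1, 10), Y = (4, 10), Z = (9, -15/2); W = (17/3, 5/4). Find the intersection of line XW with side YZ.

Barycentric coordinates of W with respect to XYZ: (1/6, 1/3, 1/2).
On side YZ the X-coordinate is zero; dropping W's X-weight 1/6 and renormalizing the remaining 1/3 : 1/2 gives weights 2/5, 3/5 on Y, Z.
V = (2/5)·(4, 10) + (3/5)·(9, -15/2) = (7, -1/2).

(7, -1/2)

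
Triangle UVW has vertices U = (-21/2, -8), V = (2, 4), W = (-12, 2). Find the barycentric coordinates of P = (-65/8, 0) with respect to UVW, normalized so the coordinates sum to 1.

Signed area of the reference triangle: [UVW] = ½·((-21/2)·(4−2) + 2·(2−(-8)) + (-12)·(-8−4)) = ½·(-21 + 20 + 144) = 143/2.
[PVW] = ½·((-65/8)·(4−2) + 2·(2−0) + (-12)·(0−4)) = ½·(-65/4 + 4 + 48) = 143/8, so the U-coordinate is (143/8)/(143/2) = 1/4.
[UPW] = ½·((-21/2)·(0−2) + (-65/8)·(2−(-8)) + (-12)·(-8−0)) = ½·(21 − 325/4 + 96) = 143/8, so the V-coordinate is 1/4.
[UVP] = ½·((-21/2)·(4−0) + 2·(0−(-8)) + (-65/8)·(-8−4)) = ½·(-42 + 16 + 195/2) = 143/4, so the W-coordinate is 1/2.

(1/4, 1/4, 1/2)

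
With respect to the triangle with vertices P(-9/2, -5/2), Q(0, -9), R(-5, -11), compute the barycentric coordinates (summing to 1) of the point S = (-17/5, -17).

(-4/5, 2/5, 7/5)

Signed area of the reference triangle: [PQR] = ½·((-9/2)·(-9−(-11)) + 0·(-11−(-5/2)) + (-5)·(-5/2−(-9))) = ½·(-9 + 0 − 65/2) = -83/4.
[SQR] = ½·((-17/5)·(-9−(-11)) + 0·(-11−(-17)) + (-5)·(-17−(-9))) = ½·(-34/5 + 0 + 40) = 83/5, so the P-coordinate is (83/5)/(-83/4) = -4/5.
[PSR] = ½·((-9/2)·(-17−(-11)) + (-17/5)·(-11−(-5/2)) + (-5)·(-5/2−(-17))) = ½·(27 + 289/10 − 145/2) = -83/10, so the Q-coordinate is 2/5.
[PQS] = ½·((-9/2)·(-9−(-17)) + 0·(-17−(-5/2)) + (-17/5)·(-5/2−(-9))) = ½·(-36 + 0 − 221/10) = -581/20, so the R-coordinate is 7/5.
Check: -4/5 + 2/5 + 7/5 = 1.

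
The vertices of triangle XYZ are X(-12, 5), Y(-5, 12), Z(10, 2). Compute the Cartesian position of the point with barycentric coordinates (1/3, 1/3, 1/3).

(-7/3, 19/3)

W = (1/3)·X + (1/3)·Y + (1/3)·Z.
x-coordinate: (1/3)·(-12) + (1/3)·(-5) + (1/3)·10 = -7/3.
y-coordinate: (1/3)·5 + (1/3)·12 + (1/3)·2 = 19/3.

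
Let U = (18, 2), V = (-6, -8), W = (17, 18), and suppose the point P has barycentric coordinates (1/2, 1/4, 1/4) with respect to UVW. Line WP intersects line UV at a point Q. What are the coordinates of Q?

Line WP meets UV where the W-coordinate vanishes; zeroing P's W-weight and renormalizing leaves U, V-weights 1/2 : 1/4 → (2/3, 1/3).
So Q = (2/3)·U + (1/3)·V = (10, -4/3).

(10, -4/3)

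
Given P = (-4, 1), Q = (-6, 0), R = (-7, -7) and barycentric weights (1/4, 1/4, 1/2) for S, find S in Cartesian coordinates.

S = (1/4)·P + (1/4)·Q + (1/2)·R.
x-coordinate: (1/4)·(-4) + (1/4)·(-6) + (1/2)·(-7) = -6.
y-coordinate: (1/4)·1 + (1/4)·0 + (1/2)·(-7) = -13/4.

(-6, -13/4)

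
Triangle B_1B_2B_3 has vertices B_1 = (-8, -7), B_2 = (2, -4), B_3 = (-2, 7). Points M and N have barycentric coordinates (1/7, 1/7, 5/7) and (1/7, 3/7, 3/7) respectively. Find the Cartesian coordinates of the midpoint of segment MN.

Barycentric coordinates of the midpoint are the average: (1/7, 2/7, 4/7).
Converting: (1/7)·B_1 + (2/7)·B_2 + (4/7)·B_3 = (-12/7, 13/7).

(-12/7, 13/7)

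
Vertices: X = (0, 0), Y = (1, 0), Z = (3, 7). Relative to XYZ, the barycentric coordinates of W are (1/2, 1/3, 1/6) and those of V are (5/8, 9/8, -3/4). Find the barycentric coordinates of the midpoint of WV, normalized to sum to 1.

Since both coordinate triples sum to 1, the midpoint's barycentrics are the componentwise average.
(1/2+5/8)/2 = 9/16; similarly 35/48 and -7/24.

(9/16, 35/48, -7/24)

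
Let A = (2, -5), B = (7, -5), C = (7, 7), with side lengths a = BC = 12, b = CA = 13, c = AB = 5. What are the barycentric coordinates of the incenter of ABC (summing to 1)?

(2/5, 13/30, 1/6)

The incenter has barycentric coordinates proportional to the opposite side lengths: (12 : 13 : 5).
Normalizing by 12+13+5 = 30 gives (2/5, 13/30, 1/6).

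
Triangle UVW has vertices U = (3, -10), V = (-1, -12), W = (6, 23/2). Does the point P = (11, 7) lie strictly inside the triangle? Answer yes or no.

no

Barycentric coordinates of P: (149/80, -121/80, 13/20).
The three coordinates are positive, negative, positive; a point is interior exactly when all three are positive.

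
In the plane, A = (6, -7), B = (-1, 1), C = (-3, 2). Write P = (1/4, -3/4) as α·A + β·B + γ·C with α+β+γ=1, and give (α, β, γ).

(1/4, 1/2, 1/4)

Signed area of the reference triangle: [ABC] = ½·(6·(1−2) + (-1)·(2−(-7)) + (-3)·(-7−1)) = ½·(-6 − 9 + 24) = 9/2.
[PBC] = ½·((1/4)·(1−2) + (-1)·(2−(-3/4)) + (-3)·(-3/4−1)) = ½·(-1/4 − 11/4 + 21/4) = 9/8, so the A-coordinate is (9/8)/(9/2) = 1/4.
[APC] = ½·(6·(-3/4−2) + (1/4)·(2−(-7)) + (-3)·(-7−(-3/4))) = ½·(-33/2 + 9/4 + 75/4) = 9/4, so the B-coordinate is 1/2.
[ABP] = ½·(6·(1−(-3/4)) + (-1)·(-3/4−(-7)) + (1/4)·(-7−1)) = ½·(21/2 − 25/4 − 2) = 9/8, so the C-coordinate is 1/4.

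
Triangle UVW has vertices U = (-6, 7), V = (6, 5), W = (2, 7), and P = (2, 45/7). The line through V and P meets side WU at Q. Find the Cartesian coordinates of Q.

(2/5, 7)

Barycentric coordinates of P with respect to UVW: (1/7, 2/7, 4/7).
On side WU the V-coordinate is zero; dropping P's V-weight 2/7 and renormalizing the remaining 4/7 : 1/7 gives weights 4/5, 1/5 on W, U.
Q = (4/5)·(2, 7) + (1/5)·(-6, 7) = (2/5, 7).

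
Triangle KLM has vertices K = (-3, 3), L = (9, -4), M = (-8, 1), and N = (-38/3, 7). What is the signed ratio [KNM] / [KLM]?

-2/3

[KLM] = ½·((-3)·(-4−1) + 9·(1−3) + (-8)·(3−(-4))) = ½·(15 − 18 − 56) = -59/2.
[KNM] = ½·((-3)·(7−1) + (-38/3)·(1−3) + (-8)·(3−7)) = ½·(-18 + 76/3 + 32) = 59/3, so the ratio is (59/3)/(-59/2) = -2/3.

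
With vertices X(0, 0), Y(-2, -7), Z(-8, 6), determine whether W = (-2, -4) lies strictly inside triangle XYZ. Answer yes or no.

yes

Barycentric coordinates of W: (9/34, 11/17, 3/34).
The three coordinates are positive, positive, positive; a point is interior exactly when all three are positive.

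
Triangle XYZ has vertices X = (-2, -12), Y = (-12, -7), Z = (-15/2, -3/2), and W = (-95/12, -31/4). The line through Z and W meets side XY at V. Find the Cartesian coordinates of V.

Barycentric coordinates of W with respect to XYZ: (1/3, 1/2, 1/6).
On side XY the Z-coordinate is zero; dropping W's Z-weight 1/6 and renormalizing the remaining 1/3 : 1/2 gives weights 2/5, 3/5 on X, Y.
V = (2/5)·(-2, -12) + (3/5)·(-12, -7) = (-8, -9).

(-8, -9)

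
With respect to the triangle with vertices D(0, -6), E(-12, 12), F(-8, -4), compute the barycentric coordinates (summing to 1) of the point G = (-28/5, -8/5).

Signed area of the reference triangle: [DEF] = ½·(0·(12−(-4)) + (-12)·(-4−(-6)) + (-8)·(-6−12)) = ½·(0 − 24 + 144) = 60.
[GEF] = ½·((-28/5)·(12−(-4)) + (-12)·(-4−(-8/5)) + (-8)·(-8/5−12)) = ½·(-448/5 + 144/5 + 544/5) = 24, so the D-coordinate is 24/60 = 2/5.
[DGF] = ½·(0·(-8/5−(-4)) + (-28/5)·(-4−(-6)) + (-8)·(-6−(-8/5))) = ½·(0 − 56/5 + 176/5) = 12, so the E-coordinate is 1/5.
[DEG] = ½·(0·(12−(-8/5)) + (-12)·(-8/5−(-6)) + (-28/5)·(-6−12)) = ½·(0 − 264/5 + 504/5) = 24, so the F-coordinate is 2/5.

(2/5, 1/5, 2/5)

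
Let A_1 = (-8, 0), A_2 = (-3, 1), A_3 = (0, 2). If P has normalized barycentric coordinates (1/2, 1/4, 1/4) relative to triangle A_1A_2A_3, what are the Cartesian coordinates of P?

P = (1/2)·A_1 + (1/4)·A_2 + (1/4)·A_3.
x-coordinate: (1/2)·(-8) + (1/4)·(-3) + (1/4)·0 = -19/4.
y-coordinate: (1/2)·0 + (1/4)·1 + (1/4)·2 = 3/4.

(-19/4, 3/4)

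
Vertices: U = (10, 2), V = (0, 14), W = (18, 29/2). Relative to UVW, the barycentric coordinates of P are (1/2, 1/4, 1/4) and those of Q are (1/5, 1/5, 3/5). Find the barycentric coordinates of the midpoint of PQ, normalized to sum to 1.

(7/20, 9/40, 17/40)

Since both coordinate triples sum to 1, the midpoint's barycentrics are the componentwise average.
(1/2+1/5)/2 = 7/20; similarly 9/40 and 17/40.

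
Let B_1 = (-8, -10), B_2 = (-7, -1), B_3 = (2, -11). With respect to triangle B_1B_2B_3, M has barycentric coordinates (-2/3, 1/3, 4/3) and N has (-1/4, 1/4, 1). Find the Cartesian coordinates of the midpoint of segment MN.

(95/24, -205/24)

Barycentric coordinates of the midpoint are the average: (-11/24, 7/24, 7/6).
Converting: (-11/24)·B_1 + (7/24)·B_2 + (7/6)·B_3 = (95/24, -205/24).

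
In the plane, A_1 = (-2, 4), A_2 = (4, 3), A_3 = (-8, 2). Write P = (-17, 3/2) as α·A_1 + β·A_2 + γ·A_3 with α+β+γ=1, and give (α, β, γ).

Signed area of the reference triangle: [A_1A_2A_3] = ½·((-2)·(3−2) + 4·(2−4) + (-8)·(4−3)) = ½·(-2 − 8 − 8) = -9.
[PA_2A_3] = ½·((-17)·(3−2) + 4·(2−(3/2)) + (-8)·(3/2−3)) = ½·(-17 + 2 + 12) = -3/2, so the A_1-coordinate is (-3/2)/(-9) = 1/6.
[A_1PA_3] = ½·((-2)·(3/2−2) + (-17)·(2−4) + (-8)·(4−(3/2))) = ½·(1 + 34 − 20) = 15/2, so the A_2-coordinate is -5/6.
[A_1A_2P] = ½·((-2)·(3−(3/2)) + 4·(3/2−4) + (-17)·(4−3)) = ½·(-3 − 10 − 17) = -15, so the A_3-coordinate is 5/3.
Check: 1/6 − 5/6 + 5/3 = 1.

(1/6, -5/6, 5/3)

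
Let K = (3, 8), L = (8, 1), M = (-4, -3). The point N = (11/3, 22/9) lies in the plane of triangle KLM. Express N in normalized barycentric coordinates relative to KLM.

(1/3, 4/9, 2/9)

Signed area of the reference triangle: [KLM] = ½·(3·(1−(-3)) + 8·(-3−8) + (-4)·(8−1)) = ½·(12 − 88 − 28) = -52.
[NLM] = ½·((11/3)·(1−(-3)) + 8·(-3−(22/9)) + (-4)·(22/9−1)) = ½·(44/3 − 392/9 − 52/9) = -52/3, so the K-coordinate is (-52/3)/(-52) = 1/3.
[KNM] = ½·(3·(22/9−(-3)) + (11/3)·(-3−8) + (-4)·(8−(22/9))) = ½·(49/3 − 121/3 − 200/9) = -208/9, so the L-coordinate is 4/9.
[KLN] = ½·(3·(1−(22/9)) + 8·(22/9−8) + (11/3)·(8−1)) = ½·(-13/3 − 400/9 + 77/3) = -104/9, so the M-coordinate is 2/9.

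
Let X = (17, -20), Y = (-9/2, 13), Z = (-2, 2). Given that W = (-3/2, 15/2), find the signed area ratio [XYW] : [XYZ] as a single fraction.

[XYZ] = ½·(17·(13−2) + (-9/2)·(2−(-20)) + (-2)·(-20−13)) = ½·(187 − 99 + 66) = 77.
[XYW] = ½·(17·(13−(15/2)) + (-9/2)·(15/2−(-20)) + (-3/2)·(-20−13)) = ½·(187/2 − 495/4 + 99/2) = 77/8, so the ratio is (77/8)/77 = 1/8.

1/8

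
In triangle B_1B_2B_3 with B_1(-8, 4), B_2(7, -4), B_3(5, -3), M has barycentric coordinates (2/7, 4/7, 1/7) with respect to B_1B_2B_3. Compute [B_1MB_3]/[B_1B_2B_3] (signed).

4/7

The signed ratio [B_1MB_3]/[B_1B_2B_3] equals the barycentric coordinate of M at vertex B_2, which is 4/7.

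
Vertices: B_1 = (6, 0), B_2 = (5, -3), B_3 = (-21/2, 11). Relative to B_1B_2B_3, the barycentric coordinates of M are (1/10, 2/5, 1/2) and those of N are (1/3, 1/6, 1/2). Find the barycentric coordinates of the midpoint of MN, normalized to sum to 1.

(13/60, 17/60, 1/2)

Since both coordinate triples sum to 1, the midpoint's barycentrics are the componentwise average.
(1/10+1/3)/2 = 13/60; similarly 17/60 and 1/2.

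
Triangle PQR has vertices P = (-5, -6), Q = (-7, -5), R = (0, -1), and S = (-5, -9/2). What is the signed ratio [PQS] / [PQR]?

[PQR] = ½·((-5)·(-5−(-1)) + (-7)·(-1−(-6)) + 0·(-6−(-5))) = ½·(20 − 35 + 0) = -15/2.
[PQS] = ½·((-5)·(-5−(-9/2)) + (-7)·(-9/2−(-6)) + (-5)·(-6−(-5))) = ½·(5/2 − 21/2 + 5) = -3/2, so the ratio is (-3/2)/(-15/2) = 1/5.

1/5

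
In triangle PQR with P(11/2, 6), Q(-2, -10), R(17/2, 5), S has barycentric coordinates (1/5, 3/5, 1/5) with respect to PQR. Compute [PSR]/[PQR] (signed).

The signed ratio [PSR]/[PQR] equals the barycentric coordinate of S at vertex Q, which is 3/5.

3/5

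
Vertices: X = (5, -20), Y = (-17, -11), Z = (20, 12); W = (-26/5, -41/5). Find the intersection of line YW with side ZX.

Barycentric coordinates of W with respect to XYZ: (1/5, 3/5, 1/5).
On side ZX the Y-coordinate is zero; dropping W's Y-weight 3/5 and renormalizing the remaining 1/5 : 1/5 gives weights 1/2, 1/2 on Z, X.
V = (1/2)·(20, 12) + (1/2)·(5, -20) = (25/2, -4).

(25/2, -4)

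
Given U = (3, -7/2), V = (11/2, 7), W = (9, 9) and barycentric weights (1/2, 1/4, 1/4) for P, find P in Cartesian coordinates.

(41/8, 9/4)

P = (1/2)·U + (1/4)·V + (1/4)·W.
x-coordinate: (1/2)·3 + (1/4)·(11/2) + (1/4)·9 = 41/8.
y-coordinate: (1/2)·(-7/2) + (1/4)·7 + (1/4)·9 = 9/4.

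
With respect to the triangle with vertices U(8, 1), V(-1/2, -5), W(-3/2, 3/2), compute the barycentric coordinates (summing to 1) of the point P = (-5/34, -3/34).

(2/17, 4/17, 11/17)

Signed area of the reference triangle: [UVW] = ½·(8·(-5−(3/2)) + (-1/2)·(3/2−1) + (-3/2)·(1−(-5))) = ½·(-52 − 1/4 − 9) = -245/8.
[PVW] = ½·((-5/34)·(-5−(3/2)) + (-1/2)·(3/2−(-3/34)) + (-3/2)·(-3/34−(-5))) = ½·(65/68 − 27/34 − 501/68) = -245/68, so the U-coordinate is (-245/68)/(-245/8) = 2/17.
[UPW] = ½·(8·(-3/34−(3/2)) + (-5/34)·(3/2−1) + (-3/2)·(1−(-3/34))) = ½·(-216/17 − 5/68 − 111/68) = -245/34, so the V-coordinate is 4/17.
[UVP] = ½·(8·(-5−(-3/34)) + (-1/2)·(-3/34−1) + (-5/34)·(1−(-5))) = ½·(-668/17 + 37/68 − 15/17) = -2695/136, so the W-coordinate is 11/17.
Check: 2/17 + 4/17 + 11/17 = 1.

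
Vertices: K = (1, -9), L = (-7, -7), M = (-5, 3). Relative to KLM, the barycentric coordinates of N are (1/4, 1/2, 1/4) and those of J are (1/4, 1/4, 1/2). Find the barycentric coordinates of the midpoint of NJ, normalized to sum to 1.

(1/4, 3/8, 3/8)

Since both coordinate triples sum to 1, the midpoint's barycentrics are the componentwise average.
(1/4+1/4)/2 = 1/4; similarly 3/8 and 3/8.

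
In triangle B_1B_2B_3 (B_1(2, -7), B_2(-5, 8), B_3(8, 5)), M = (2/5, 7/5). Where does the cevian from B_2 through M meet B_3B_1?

Barycentric coordinates of M with respect to B_1B_2B_3: (2/5, 2/5, 1/5).
On side B_3B_1 the B_2-coordinate is zero; dropping M's B_2-weight 2/5 and renormalizing the remaining 1/5 : 2/5 gives weights 1/3, 2/3 on B_3, B_1.
N = (1/3)·(8, 5) + (2/3)·(2, -7) = (4, -3).

(4, -3)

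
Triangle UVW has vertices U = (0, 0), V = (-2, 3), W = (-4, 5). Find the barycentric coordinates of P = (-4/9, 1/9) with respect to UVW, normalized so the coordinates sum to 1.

(4/3, -8/9, 5/9)

Signed area of the reference triangle: [UVW] = ½·(0·(3−5) + (-2)·(5−0) + (-4)·(0−3)) = ½·(0 − 10 + 12) = 1.
[PVW] = ½·((-4/9)·(3−5) + (-2)·(5−(1/9)) + (-4)·(1/9−3)) = ½·(8/9 − 88/9 + 104/9) = 4/3, so the U-coordinate is (4/3)/1 = 4/3.
[UPW] = ½·(0·(1/9−5) + (-4/9)·(5−0) + (-4)·(0−(1/9))) = ½·(0 − 20/9 + 4/9) = -8/9, so the V-coordinate is -8/9.
[UVP] = ½·(0·(3−(1/9)) + (-2)·(1/9−0) + (-4/9)·(0−3)) = ½·(0 − 2/9 + 4/3) = 5/9, so the W-coordinate is 5/9.
Check: 4/3 − 8/9 + 5/9 = 1.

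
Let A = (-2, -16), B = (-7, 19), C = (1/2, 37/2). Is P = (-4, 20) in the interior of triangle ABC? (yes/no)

Barycentric coordinates of P: (-9/260, 159/260, 11/26).
The three coordinates are negative, positive, positive; a point is interior exactly when all three are positive.

no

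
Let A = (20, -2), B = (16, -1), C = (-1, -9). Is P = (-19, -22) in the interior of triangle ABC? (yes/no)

Barycentric coordinates of P: (11/7, -3, 17/7).
The three coordinates are positive, negative, positive; a point is interior exactly when all three are positive.

no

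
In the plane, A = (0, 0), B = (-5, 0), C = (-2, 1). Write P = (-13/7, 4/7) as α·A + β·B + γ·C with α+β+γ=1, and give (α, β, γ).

(2/7, 1/7, 4/7)

Signed area of the reference triangle: [ABC] = ½·(0·(0−1) + (-5)·(1−0) + (-2)·(0−0)) = ½·(0 − 5 + 0) = -5/2.
[PBC] = ½·((-13/7)·(0−1) + (-5)·(1−(4/7)) + (-2)·(4/7−0)) = ½·(13/7 − 15/7 − 8/7) = -5/7, so the A-coordinate is (-5/7)/(-5/2) = 2/7.
[APC] = ½·(0·(4/7−1) + (-13/7)·(1−0) + (-2)·(0−(4/7))) = ½·(0 − 13/7 + 8/7) = -5/14, so the B-coordinate is 1/7.
[ABP] = ½·(0·(0−(4/7)) + (-5)·(4/7−0) + (-13/7)·(0−0)) = ½·(0 − 20/7 + 0) = -10/7, so the C-coordinate is 4/7.
Check: 2/7 + 1/7 + 4/7 = 1.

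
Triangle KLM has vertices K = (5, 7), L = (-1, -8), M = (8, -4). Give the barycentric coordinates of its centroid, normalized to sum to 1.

The centroid is the average of the vertices, so each weight is 1/3.

(1/3, 1/3, 1/3)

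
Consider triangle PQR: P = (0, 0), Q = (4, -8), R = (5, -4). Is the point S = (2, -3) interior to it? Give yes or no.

yes

Barycentric coordinates of S: (13/24, 7/24, 1/6).
The three coordinates are positive, positive, positive; a point is interior exactly when all three are positive.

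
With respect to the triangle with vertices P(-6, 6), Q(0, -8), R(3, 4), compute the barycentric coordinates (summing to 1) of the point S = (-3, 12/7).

(4/7, 2/7, 1/7)

Signed area of the reference triangle: [PQR] = ½·((-6)·(-8−4) + 0·(4−6) + 3·(6−(-8))) = ½·(72 + 0 + 42) = 57.
[SQR] = ½·((-3)·(-8−4) + 0·(4−(12/7)) + 3·(12/7−(-8))) = ½·(36 + 0 + 204/7) = 228/7, so the P-coordinate is (228/7)/57 = 4/7.
[PSR] = ½·((-6)·(12/7−4) + (-3)·(4−6) + 3·(6−(12/7))) = ½·(96/7 + 6 + 90/7) = 114/7, so the Q-coordinate is 2/7.
[PQS] = ½·((-6)·(-8−(12/7)) + 0·(12/7−6) + (-3)·(6−(-8))) = ½·(408/7 + 0 − 42) = 57/7, so the R-coordinate is 1/7.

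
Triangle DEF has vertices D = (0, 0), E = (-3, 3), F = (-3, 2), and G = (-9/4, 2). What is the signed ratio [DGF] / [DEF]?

[DEF] = ½·(0·(3−2) + (-3)·(2−0) + (-3)·(0−3)) = ½·(0 − 6 + 9) = 3/2.
[DGF] = ½·(0·(2−2) + (-9/4)·(2−0) + (-3)·(0−2)) = ½·(0 − 9/2 + 6) = 3/4, so the ratio is (3/4)/(3/2) = 1/2.

1/2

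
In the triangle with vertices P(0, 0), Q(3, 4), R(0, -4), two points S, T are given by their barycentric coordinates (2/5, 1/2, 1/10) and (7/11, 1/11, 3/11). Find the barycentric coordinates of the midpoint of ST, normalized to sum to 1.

Since both coordinate triples sum to 1, the midpoint's barycentrics are the componentwise average.
(2/5+7/11)/2 = 57/110; similarly 13/44 and 41/220.

(57/110, 13/44, 41/220)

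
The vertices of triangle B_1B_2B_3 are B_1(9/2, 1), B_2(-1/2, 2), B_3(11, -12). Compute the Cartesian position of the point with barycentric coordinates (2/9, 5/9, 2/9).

M = (2/9)·B_1 + (5/9)·B_2 + (2/9)·B_3.
x-coordinate: (2/9)·(9/2) + (5/9)·(-1/2) + (2/9)·11 = 19/6.
y-coordinate: (2/9)·1 + (5/9)·2 + (2/9)·(-12) = -4/3.

(19/6, -4/3)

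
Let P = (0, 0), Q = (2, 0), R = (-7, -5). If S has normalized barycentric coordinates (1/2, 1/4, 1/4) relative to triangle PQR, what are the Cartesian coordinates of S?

S = (1/2)·P + (1/4)·Q + (1/4)·R.
x-coordinate: (1/2)·0 + (1/4)·2 + (1/4)·(-7) = -5/4.
y-coordinate: (1/2)·0 + (1/4)·0 + (1/4)·(-5) = -5/4.

(-5/4, -5/4)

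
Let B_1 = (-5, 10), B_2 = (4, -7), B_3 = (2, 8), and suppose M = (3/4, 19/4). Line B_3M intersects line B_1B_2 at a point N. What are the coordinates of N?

Barycentric coordinates of M with respect to B_1B_2B_3: (1/4, 1/4, 1/2).
On side B_1B_2 the B_3-coordinate is zero; dropping M's B_3-weight 1/2 and renormalizing the remaining 1/4 : 1/4 gives weights 1/2, 1/2 on B_1, B_2.
N = (1/2)·(-5, 10) + (1/2)·(4, -7) = (-1/2, 3/2).

(-1/2, 3/2)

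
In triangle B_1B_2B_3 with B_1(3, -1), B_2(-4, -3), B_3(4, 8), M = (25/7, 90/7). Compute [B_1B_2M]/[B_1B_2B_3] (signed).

11/7

[B_1B_2B_3] = ½·(3·(-3−8) + (-4)·(8−(-1)) + 4·(-1−(-3))) = ½·(-33 − 36 + 8) = -61/2.
[B_1B_2M] = ½·(3·(-3−(90/7)) + (-4)·(90/7−(-1)) + (25/7)·(-1−(-3))) = ½·(-333/7 − 388/7 + 50/7) = -671/14, so the ratio is (-671/14)/(-61/2) = 11/7.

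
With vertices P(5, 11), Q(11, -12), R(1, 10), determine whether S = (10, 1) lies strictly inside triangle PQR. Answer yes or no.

no

Barycentric coordinates of S: (54/49, 45/98, -55/98).
The three coordinates are positive, positive, negative; a point is interior exactly when all three are positive.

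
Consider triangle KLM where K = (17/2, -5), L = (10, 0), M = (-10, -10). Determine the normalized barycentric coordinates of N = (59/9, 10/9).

Signed area of the reference triangle: [KLM] = ½·((17/2)·(0−(-10)) + 10·(-10−(-5)) + (-10)·(-5−0)) = ½·(85 − 50 + 50) = 85/2.
[NLM] = ½·((59/9)·(0−(-10)) + 10·(-10−(10/9)) + (-10)·(10/9−0)) = ½·(590/9 − 1000/9 − 100/9) = -85/3, so the K-coordinate is (-85/3)/(85/2) = -2/3.
[KNM] = ½·((17/2)·(10/9−(-10)) + (59/9)·(-10−(-5)) + (-10)·(-5−(10/9))) = ½·(850/9 − 295/9 + 550/9) = 1105/18, so the L-coordinate is 13/9.
[KLN] = ½·((17/2)·(0−(10/9)) + 10·(10/9−(-5)) + (59/9)·(-5−0)) = ½·(-85/9 + 550/9 − 295/9) = 85/9, so the M-coordinate is 2/9.

(-2/3, 13/9, 2/9)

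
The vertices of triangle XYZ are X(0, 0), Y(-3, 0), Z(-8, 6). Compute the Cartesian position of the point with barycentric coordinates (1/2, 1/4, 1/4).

(-11/4, 3/2)

W = (1/2)·X + (1/4)·Y + (1/4)·Z.
x-coordinate: (1/2)·0 + (1/4)·(-3) + (1/4)·(-8) = -11/4.
y-coordinate: (1/2)·0 + (1/4)·0 + (1/4)·6 = 3/2.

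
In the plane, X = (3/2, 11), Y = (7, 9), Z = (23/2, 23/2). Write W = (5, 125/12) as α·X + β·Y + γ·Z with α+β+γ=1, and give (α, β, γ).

Signed area of the reference triangle: [XYZ] = ½·((3/2)·(9−(23/2)) + 7·(23/2−11) + (23/2)·(11−9)) = ½·(-15/4 + 7/2 + 23) = 91/8.
[WYZ] = ½·(5·(9−(23/2)) + 7·(23/2−(125/12)) + (23/2)·(125/12−9)) = ½·(-25/2 + 91/12 + 391/24) = 91/16, so the X-coordinate is (91/16)/(91/8) = 1/2.
[XWZ] = ½·((3/2)·(125/12−(23/2)) + 5·(23/2−11) + (23/2)·(11−(125/12))) = ½·(-13/8 + 5/2 + 161/24) = 91/24, so the Y-coordinate is 1/3.
[XYW] = ½·((3/2)·(9−(125/12)) + 7·(125/12−11) + 5·(11−9)) = ½·(-17/8 − 49/12 + 10) = 91/48, so the Z-coordinate is 1/6.
Check: 1/2 + 1/3 + 1/6 = 1.

(1/2, 1/3, 1/6)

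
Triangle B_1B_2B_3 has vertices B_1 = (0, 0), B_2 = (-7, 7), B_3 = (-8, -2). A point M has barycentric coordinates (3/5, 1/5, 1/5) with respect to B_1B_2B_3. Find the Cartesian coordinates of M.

(-3, 1)

M = (3/5)·B_1 + (1/5)·B_2 + (1/5)·B_3.
x-coordinate: (3/5)·0 + (1/5)·(-7) + (1/5)·(-8) = -3.
y-coordinate: (3/5)·0 + (1/5)·7 + (1/5)·(-2) = 1.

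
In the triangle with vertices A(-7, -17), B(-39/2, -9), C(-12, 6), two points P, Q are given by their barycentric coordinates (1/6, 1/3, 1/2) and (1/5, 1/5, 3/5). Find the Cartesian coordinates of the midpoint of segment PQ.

(-157/12, -133/60)

Barycentric coordinates of the midpoint are the average: (11/60, 4/15, 11/20).
Converting: (11/60)·A + (4/15)·B + (11/20)·C = (-157/12, -133/60).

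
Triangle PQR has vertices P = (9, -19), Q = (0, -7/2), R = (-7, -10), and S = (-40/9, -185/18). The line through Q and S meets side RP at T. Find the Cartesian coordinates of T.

Barycentric coordinates of S with respect to PQR: (1/9, 1/9, 7/9).
On side RP the Q-coordinate is zero; dropping S's Q-weight 1/9 and renormalizing the remaining 7/9 : 1/9 gives weights 7/8, 1/8 on R, P.
T = (7/8)·(-7, -10) + (1/8)·(9, -19) = (-5, -89/8).

(-5, -89/8)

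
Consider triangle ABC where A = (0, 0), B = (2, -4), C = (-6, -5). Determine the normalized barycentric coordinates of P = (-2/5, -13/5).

(2/5, 2/5, 1/5)

Signed area of the reference triangle: [ABC] = ½·(0·(-4−(-5)) + 2·(-5−0) + (-6)·(0−(-4))) = ½·(0 − 10 − 24) = -17.
[PBC] = ½·((-2/5)·(-4−(-5)) + 2·(-5−(-13/5)) + (-6)·(-13/5−(-4))) = ½·(-2/5 − 24/5 − 42/5) = -34/5, so the A-coordinate is (-34/5)/(-17) = 2/5.
[APC] = ½·(0·(-13/5−(-5)) + (-2/5)·(-5−0) + (-6)·(0−(-13/5))) = ½·(0 + 2 − 78/5) = -34/5, so the B-coordinate is 2/5.
[ABP] = ½·(0·(-4−(-13/5)) + 2·(-13/5−0) + (-2/5)·(0−(-4))) = ½·(0 − 26/5 − 8/5) = -17/5, so the C-coordinate is 1/5.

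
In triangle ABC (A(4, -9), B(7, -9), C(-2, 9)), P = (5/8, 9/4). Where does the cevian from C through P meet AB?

Barycentric coordinates of P with respect to ABC: (1/4, 1/8, 5/8).
On side AB the C-coordinate is zero; dropping P's C-weight 5/8 and renormalizing the remaining 1/4 : 1/8 gives weights 2/3, 1/3 on A, B.
Q = (2/3)·(4, -9) + (1/3)·(7, -9) = (5, -9).

(5, -9)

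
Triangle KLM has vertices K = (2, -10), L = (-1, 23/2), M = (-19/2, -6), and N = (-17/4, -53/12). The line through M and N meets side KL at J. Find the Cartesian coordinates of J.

(1, -17/6)

Barycentric coordinates of N with respect to KLM: (1/3, 1/6, 1/2).
On side KL the M-coordinate is zero; dropping N's M-weight 1/2 and renormalizing the remaining 1/3 : 1/6 gives weights 2/3, 1/3 on K, L.
J = (2/3)·(2, -10) + (1/3)·(-1, 23/2) = (1, -17/6).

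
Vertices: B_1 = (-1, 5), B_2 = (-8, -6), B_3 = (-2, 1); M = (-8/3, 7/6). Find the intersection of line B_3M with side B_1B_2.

(-10/3, 4/3)

Barycentric coordinates of M with respect to B_1B_2B_3: (1/3, 1/6, 1/2).
On side B_1B_2 the B_3-coordinate is zero; dropping M's B_3-weight 1/2 and renormalizing the remaining 1/3 : 1/6 gives weights 2/3, 1/3 on B_1, B_2.
N = (2/3)·(-1, 5) + (1/3)·(-8, -6) = (-10/3, 4/3).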